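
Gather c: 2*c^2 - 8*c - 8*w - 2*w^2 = 2*c^2 - 8*c - 2*w^2 - 8*w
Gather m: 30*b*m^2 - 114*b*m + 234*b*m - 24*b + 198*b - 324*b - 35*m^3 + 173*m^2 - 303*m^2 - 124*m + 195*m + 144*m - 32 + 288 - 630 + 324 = -150*b - 35*m^3 + m^2*(30*b - 130) + m*(120*b + 215) - 50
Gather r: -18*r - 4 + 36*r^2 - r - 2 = 36*r^2 - 19*r - 6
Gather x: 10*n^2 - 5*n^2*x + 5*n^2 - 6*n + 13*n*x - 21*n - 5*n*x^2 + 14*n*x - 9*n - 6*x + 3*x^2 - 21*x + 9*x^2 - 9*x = 15*n^2 - 36*n + x^2*(12 - 5*n) + x*(-5*n^2 + 27*n - 36)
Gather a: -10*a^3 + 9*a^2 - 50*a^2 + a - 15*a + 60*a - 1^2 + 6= -10*a^3 - 41*a^2 + 46*a + 5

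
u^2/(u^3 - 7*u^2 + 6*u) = u/(u^2 - 7*u + 6)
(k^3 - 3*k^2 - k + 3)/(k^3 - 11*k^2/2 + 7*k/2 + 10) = 2*(k^2 - 4*k + 3)/(2*k^2 - 13*k + 20)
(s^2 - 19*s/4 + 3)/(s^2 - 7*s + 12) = (s - 3/4)/(s - 3)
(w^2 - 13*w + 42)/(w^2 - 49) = (w - 6)/(w + 7)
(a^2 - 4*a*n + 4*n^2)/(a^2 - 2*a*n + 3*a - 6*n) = (a - 2*n)/(a + 3)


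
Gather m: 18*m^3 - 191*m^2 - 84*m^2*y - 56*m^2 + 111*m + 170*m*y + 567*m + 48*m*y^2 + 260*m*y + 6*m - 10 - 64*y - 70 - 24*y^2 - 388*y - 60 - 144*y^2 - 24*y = 18*m^3 + m^2*(-84*y - 247) + m*(48*y^2 + 430*y + 684) - 168*y^2 - 476*y - 140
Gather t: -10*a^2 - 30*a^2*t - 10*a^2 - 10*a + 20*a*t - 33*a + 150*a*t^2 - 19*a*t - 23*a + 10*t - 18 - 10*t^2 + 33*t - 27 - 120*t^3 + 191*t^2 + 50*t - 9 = -20*a^2 - 66*a - 120*t^3 + t^2*(150*a + 181) + t*(-30*a^2 + a + 93) - 54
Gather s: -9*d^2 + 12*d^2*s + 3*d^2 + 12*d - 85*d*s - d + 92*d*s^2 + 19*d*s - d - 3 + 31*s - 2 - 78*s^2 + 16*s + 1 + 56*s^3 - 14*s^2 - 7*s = -6*d^2 + 10*d + 56*s^3 + s^2*(92*d - 92) + s*(12*d^2 - 66*d + 40) - 4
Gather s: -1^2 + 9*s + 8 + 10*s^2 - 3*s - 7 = 10*s^2 + 6*s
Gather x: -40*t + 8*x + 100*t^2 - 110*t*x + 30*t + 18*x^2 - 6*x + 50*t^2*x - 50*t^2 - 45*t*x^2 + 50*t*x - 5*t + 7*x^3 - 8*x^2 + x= 50*t^2 - 15*t + 7*x^3 + x^2*(10 - 45*t) + x*(50*t^2 - 60*t + 3)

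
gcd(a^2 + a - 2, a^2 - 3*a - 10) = a + 2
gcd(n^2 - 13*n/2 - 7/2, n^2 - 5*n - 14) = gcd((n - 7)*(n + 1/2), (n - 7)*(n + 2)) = n - 7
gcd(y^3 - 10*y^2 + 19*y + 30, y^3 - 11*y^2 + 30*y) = y^2 - 11*y + 30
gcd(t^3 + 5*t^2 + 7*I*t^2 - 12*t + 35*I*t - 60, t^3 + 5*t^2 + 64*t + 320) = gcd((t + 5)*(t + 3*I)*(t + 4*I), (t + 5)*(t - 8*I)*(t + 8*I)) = t + 5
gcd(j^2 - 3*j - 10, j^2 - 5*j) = j - 5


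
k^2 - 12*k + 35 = (k - 7)*(k - 5)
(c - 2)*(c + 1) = c^2 - c - 2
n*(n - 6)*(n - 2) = n^3 - 8*n^2 + 12*n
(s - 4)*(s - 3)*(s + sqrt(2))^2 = s^4 - 7*s^3 + 2*sqrt(2)*s^3 - 14*sqrt(2)*s^2 + 14*s^2 - 14*s + 24*sqrt(2)*s + 24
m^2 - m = m*(m - 1)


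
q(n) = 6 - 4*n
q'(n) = -4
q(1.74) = -0.96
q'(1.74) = -4.00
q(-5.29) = 27.16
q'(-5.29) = -4.00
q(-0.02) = 6.08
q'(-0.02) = -4.00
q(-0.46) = 7.84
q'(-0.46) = -4.00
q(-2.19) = 14.76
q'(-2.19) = -4.00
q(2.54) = -4.16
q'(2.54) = -4.00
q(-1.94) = 13.76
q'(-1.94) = -4.00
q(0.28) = 4.88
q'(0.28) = -4.00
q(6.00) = -18.00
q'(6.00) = -4.00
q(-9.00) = 42.00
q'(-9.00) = -4.00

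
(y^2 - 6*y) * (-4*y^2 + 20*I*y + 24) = -4*y^4 + 24*y^3 + 20*I*y^3 + 24*y^2 - 120*I*y^2 - 144*y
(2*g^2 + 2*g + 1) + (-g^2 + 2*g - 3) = g^2 + 4*g - 2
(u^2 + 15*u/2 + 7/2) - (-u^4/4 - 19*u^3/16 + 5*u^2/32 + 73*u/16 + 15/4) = u^4/4 + 19*u^3/16 + 27*u^2/32 + 47*u/16 - 1/4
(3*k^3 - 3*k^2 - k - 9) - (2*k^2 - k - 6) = 3*k^3 - 5*k^2 - 3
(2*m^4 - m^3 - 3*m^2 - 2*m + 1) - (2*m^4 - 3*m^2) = -m^3 - 2*m + 1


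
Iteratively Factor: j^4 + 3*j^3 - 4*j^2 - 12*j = (j)*(j^3 + 3*j^2 - 4*j - 12) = j*(j + 2)*(j^2 + j - 6) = j*(j - 2)*(j + 2)*(j + 3)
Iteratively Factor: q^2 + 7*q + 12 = (q + 3)*(q + 4)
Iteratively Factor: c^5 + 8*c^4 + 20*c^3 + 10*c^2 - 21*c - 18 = (c + 3)*(c^4 + 5*c^3 + 5*c^2 - 5*c - 6) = (c + 3)^2*(c^3 + 2*c^2 - c - 2) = (c + 2)*(c + 3)^2*(c^2 - 1) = (c + 1)*(c + 2)*(c + 3)^2*(c - 1)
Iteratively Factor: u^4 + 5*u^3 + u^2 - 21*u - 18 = (u + 3)*(u^3 + 2*u^2 - 5*u - 6) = (u + 3)^2*(u^2 - u - 2) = (u + 1)*(u + 3)^2*(u - 2)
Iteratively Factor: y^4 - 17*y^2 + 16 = (y + 1)*(y^3 - y^2 - 16*y + 16) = (y - 4)*(y + 1)*(y^2 + 3*y - 4) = (y - 4)*(y - 1)*(y + 1)*(y + 4)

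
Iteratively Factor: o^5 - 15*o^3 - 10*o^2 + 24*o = (o + 3)*(o^4 - 3*o^3 - 6*o^2 + 8*o) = (o - 1)*(o + 3)*(o^3 - 2*o^2 - 8*o) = (o - 4)*(o - 1)*(o + 3)*(o^2 + 2*o) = o*(o - 4)*(o - 1)*(o + 3)*(o + 2)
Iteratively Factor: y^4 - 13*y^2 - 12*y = (y + 3)*(y^3 - 3*y^2 - 4*y) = (y + 1)*(y + 3)*(y^2 - 4*y) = (y - 4)*(y + 1)*(y + 3)*(y)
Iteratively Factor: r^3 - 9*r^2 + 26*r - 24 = (r - 2)*(r^2 - 7*r + 12) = (r - 4)*(r - 2)*(r - 3)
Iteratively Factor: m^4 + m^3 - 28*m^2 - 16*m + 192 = (m + 4)*(m^3 - 3*m^2 - 16*m + 48) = (m + 4)^2*(m^2 - 7*m + 12) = (m - 3)*(m + 4)^2*(m - 4)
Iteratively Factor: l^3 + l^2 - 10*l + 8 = (l + 4)*(l^2 - 3*l + 2) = (l - 2)*(l + 4)*(l - 1)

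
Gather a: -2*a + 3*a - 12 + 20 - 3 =a + 5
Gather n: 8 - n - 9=-n - 1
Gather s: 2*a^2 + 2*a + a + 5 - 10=2*a^2 + 3*a - 5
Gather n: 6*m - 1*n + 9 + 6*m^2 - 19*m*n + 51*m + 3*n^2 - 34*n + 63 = 6*m^2 + 57*m + 3*n^2 + n*(-19*m - 35) + 72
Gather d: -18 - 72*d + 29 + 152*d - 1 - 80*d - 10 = 0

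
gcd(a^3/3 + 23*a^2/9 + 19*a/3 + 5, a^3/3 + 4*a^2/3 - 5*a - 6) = 1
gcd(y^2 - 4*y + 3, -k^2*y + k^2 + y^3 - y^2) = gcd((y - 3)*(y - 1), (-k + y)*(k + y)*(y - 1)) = y - 1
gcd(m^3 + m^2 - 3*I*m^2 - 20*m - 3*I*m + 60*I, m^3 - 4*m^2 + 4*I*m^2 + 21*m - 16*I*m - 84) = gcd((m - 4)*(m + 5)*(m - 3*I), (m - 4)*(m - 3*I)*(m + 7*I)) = m^2 + m*(-4 - 3*I) + 12*I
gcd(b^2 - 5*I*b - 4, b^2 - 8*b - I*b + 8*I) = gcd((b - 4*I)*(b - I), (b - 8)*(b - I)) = b - I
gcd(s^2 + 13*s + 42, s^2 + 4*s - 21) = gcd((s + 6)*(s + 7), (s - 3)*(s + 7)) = s + 7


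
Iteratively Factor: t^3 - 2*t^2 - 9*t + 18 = (t - 3)*(t^2 + t - 6) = (t - 3)*(t - 2)*(t + 3)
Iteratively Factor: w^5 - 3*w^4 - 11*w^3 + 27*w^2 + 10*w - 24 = (w + 1)*(w^4 - 4*w^3 - 7*w^2 + 34*w - 24) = (w + 1)*(w + 3)*(w^3 - 7*w^2 + 14*w - 8) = (w - 4)*(w + 1)*(w + 3)*(w^2 - 3*w + 2) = (w - 4)*(w - 2)*(w + 1)*(w + 3)*(w - 1)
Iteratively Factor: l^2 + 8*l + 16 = (l + 4)*(l + 4)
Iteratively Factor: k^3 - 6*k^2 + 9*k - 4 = (k - 1)*(k^2 - 5*k + 4) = (k - 4)*(k - 1)*(k - 1)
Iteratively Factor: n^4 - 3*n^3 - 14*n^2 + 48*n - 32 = (n - 1)*(n^3 - 2*n^2 - 16*n + 32) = (n - 1)*(n + 4)*(n^2 - 6*n + 8) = (n - 2)*(n - 1)*(n + 4)*(n - 4)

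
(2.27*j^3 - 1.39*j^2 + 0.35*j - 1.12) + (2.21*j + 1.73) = 2.27*j^3 - 1.39*j^2 + 2.56*j + 0.61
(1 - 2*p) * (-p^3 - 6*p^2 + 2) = 2*p^4 + 11*p^3 - 6*p^2 - 4*p + 2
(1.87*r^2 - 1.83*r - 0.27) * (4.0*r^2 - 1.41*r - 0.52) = 7.48*r^4 - 9.9567*r^3 + 0.5279*r^2 + 1.3323*r + 0.1404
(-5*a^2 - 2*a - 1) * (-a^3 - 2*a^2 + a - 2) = 5*a^5 + 12*a^4 + 10*a^2 + 3*a + 2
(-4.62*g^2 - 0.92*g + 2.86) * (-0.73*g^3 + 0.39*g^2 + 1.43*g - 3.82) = 3.3726*g^5 - 1.1302*g^4 - 9.0532*g^3 + 17.4482*g^2 + 7.6042*g - 10.9252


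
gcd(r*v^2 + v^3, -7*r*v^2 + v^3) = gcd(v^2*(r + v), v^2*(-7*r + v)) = v^2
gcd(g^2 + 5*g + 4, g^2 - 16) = g + 4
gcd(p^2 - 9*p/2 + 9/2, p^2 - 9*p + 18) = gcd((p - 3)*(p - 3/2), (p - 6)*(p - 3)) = p - 3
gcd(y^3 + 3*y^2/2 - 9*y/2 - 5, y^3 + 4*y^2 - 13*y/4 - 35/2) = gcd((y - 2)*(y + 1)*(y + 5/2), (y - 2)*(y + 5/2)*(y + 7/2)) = y^2 + y/2 - 5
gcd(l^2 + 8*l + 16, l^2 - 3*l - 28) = l + 4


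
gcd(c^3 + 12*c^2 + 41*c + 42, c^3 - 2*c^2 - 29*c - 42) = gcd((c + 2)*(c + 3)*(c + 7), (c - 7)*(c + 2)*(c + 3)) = c^2 + 5*c + 6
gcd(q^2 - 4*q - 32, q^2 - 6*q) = 1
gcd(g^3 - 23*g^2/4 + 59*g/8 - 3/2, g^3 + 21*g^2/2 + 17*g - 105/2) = g - 3/2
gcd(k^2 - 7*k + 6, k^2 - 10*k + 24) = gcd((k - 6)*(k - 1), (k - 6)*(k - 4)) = k - 6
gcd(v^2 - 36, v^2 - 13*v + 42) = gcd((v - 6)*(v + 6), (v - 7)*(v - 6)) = v - 6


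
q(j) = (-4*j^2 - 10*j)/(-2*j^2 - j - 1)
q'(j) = (-8*j - 10)/(-2*j^2 - j - 1) + (4*j + 1)*(-4*j^2 - 10*j)/(-2*j^2 - j - 1)^2 = 2*(-8*j^2 + 4*j + 5)/(4*j^4 + 4*j^3 + 5*j^2 + 2*j + 1)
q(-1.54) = -1.41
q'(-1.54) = -2.28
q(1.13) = 3.50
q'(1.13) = -0.06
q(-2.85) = 0.28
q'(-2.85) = -0.69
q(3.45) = 2.91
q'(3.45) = -0.19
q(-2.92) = 0.32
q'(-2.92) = -0.65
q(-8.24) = 1.47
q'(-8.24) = -0.07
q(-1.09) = -2.69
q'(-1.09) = -3.39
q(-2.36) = -0.14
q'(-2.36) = -1.02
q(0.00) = 0.00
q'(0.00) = 10.00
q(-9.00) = 1.52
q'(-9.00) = -0.06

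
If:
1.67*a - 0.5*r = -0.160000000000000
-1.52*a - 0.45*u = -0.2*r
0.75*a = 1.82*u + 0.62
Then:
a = 0.21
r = 1.02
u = -0.25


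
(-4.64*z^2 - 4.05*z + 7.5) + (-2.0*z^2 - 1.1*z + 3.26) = -6.64*z^2 - 5.15*z + 10.76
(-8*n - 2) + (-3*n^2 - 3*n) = -3*n^2 - 11*n - 2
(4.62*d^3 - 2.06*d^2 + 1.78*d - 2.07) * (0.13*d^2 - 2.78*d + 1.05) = 0.6006*d^5 - 13.1114*d^4 + 10.8092*d^3 - 7.3805*d^2 + 7.6236*d - 2.1735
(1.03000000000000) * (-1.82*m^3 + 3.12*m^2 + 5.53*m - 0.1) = -1.8746*m^3 + 3.2136*m^2 + 5.6959*m - 0.103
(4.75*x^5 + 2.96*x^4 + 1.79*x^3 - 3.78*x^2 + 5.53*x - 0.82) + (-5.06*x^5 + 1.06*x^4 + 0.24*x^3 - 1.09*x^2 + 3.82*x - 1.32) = -0.31*x^5 + 4.02*x^4 + 2.03*x^3 - 4.87*x^2 + 9.35*x - 2.14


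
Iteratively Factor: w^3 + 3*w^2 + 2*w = (w + 1)*(w^2 + 2*w) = (w + 1)*(w + 2)*(w)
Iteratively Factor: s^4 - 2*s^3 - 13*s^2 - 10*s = (s - 5)*(s^3 + 3*s^2 + 2*s) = (s - 5)*(s + 1)*(s^2 + 2*s) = (s - 5)*(s + 1)*(s + 2)*(s)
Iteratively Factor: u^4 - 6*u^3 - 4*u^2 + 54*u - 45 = (u - 1)*(u^3 - 5*u^2 - 9*u + 45) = (u - 3)*(u - 1)*(u^2 - 2*u - 15) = (u - 3)*(u - 1)*(u + 3)*(u - 5)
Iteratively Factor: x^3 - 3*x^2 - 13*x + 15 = (x + 3)*(x^2 - 6*x + 5) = (x - 1)*(x + 3)*(x - 5)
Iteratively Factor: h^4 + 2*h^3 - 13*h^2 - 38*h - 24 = (h + 1)*(h^3 + h^2 - 14*h - 24) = (h + 1)*(h + 2)*(h^2 - h - 12) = (h + 1)*(h + 2)*(h + 3)*(h - 4)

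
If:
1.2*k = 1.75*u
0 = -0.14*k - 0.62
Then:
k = -4.43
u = -3.04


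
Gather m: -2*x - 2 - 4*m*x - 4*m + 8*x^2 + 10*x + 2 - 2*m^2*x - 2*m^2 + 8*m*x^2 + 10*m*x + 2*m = m^2*(-2*x - 2) + m*(8*x^2 + 6*x - 2) + 8*x^2 + 8*x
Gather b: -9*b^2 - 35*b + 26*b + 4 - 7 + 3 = -9*b^2 - 9*b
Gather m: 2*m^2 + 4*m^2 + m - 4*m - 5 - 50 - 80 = 6*m^2 - 3*m - 135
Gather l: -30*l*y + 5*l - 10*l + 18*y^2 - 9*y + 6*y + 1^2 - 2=l*(-30*y - 5) + 18*y^2 - 3*y - 1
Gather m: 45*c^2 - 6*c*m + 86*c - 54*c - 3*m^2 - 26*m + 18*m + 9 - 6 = 45*c^2 + 32*c - 3*m^2 + m*(-6*c - 8) + 3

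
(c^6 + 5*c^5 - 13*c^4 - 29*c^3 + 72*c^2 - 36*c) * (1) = c^6 + 5*c^5 - 13*c^4 - 29*c^3 + 72*c^2 - 36*c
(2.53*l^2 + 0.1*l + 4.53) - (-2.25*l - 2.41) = 2.53*l^2 + 2.35*l + 6.94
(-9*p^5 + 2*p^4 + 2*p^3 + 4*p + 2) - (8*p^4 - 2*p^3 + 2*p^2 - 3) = -9*p^5 - 6*p^4 + 4*p^3 - 2*p^2 + 4*p + 5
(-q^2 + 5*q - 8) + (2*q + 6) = -q^2 + 7*q - 2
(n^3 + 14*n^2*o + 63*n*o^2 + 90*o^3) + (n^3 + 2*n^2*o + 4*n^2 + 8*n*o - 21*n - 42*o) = 2*n^3 + 16*n^2*o + 4*n^2 + 63*n*o^2 + 8*n*o - 21*n + 90*o^3 - 42*o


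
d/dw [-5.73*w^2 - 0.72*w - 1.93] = -11.46*w - 0.72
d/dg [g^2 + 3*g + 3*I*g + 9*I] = 2*g + 3 + 3*I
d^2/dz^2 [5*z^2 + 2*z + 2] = 10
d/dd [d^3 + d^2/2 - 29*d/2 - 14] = 3*d^2 + d - 29/2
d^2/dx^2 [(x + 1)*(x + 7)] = 2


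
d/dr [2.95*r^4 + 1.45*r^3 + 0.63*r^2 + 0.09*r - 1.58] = 11.8*r^3 + 4.35*r^2 + 1.26*r + 0.09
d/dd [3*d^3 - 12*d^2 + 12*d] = 9*d^2 - 24*d + 12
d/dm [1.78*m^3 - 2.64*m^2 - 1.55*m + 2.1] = 5.34*m^2 - 5.28*m - 1.55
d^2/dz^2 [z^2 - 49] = 2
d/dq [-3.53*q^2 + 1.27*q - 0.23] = 1.27 - 7.06*q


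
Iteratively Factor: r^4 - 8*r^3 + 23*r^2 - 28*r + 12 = (r - 2)*(r^3 - 6*r^2 + 11*r - 6) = (r - 3)*(r - 2)*(r^2 - 3*r + 2) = (r - 3)*(r - 2)*(r - 1)*(r - 2)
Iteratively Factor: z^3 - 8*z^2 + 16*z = (z - 4)*(z^2 - 4*z) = z*(z - 4)*(z - 4)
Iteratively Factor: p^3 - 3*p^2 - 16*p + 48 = (p - 3)*(p^2 - 16) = (p - 3)*(p + 4)*(p - 4)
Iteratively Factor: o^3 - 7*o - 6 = (o + 1)*(o^2 - o - 6) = (o + 1)*(o + 2)*(o - 3)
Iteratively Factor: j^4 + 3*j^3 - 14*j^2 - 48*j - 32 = (j + 2)*(j^3 + j^2 - 16*j - 16) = (j + 2)*(j + 4)*(j^2 - 3*j - 4) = (j - 4)*(j + 2)*(j + 4)*(j + 1)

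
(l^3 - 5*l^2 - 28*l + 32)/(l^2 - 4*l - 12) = (-l^3 + 5*l^2 + 28*l - 32)/(-l^2 + 4*l + 12)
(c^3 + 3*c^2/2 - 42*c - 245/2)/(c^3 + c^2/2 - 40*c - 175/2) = (2*c + 7)/(2*c + 5)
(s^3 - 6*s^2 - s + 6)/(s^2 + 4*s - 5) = (s^2 - 5*s - 6)/(s + 5)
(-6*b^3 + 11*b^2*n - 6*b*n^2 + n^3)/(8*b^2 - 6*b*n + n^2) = (-3*b^2 + 4*b*n - n^2)/(4*b - n)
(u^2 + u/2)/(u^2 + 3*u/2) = (2*u + 1)/(2*u + 3)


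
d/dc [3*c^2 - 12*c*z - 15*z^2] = 6*c - 12*z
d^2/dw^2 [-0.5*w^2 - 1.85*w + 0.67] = -1.00000000000000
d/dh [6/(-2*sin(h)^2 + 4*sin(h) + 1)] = 24*(sin(h) - 1)*cos(h)/(4*sin(h) + cos(2*h))^2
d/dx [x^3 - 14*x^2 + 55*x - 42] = 3*x^2 - 28*x + 55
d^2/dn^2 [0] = 0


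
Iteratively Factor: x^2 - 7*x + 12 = (x - 3)*(x - 4)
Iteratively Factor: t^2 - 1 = (t - 1)*(t + 1)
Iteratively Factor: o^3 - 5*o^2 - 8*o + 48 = (o - 4)*(o^2 - o - 12) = (o - 4)*(o + 3)*(o - 4)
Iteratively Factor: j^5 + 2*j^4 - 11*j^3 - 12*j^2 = (j + 4)*(j^4 - 2*j^3 - 3*j^2) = j*(j + 4)*(j^3 - 2*j^2 - 3*j) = j^2*(j + 4)*(j^2 - 2*j - 3) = j^2*(j - 3)*(j + 4)*(j + 1)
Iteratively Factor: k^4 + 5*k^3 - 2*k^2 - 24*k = (k - 2)*(k^3 + 7*k^2 + 12*k) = (k - 2)*(k + 3)*(k^2 + 4*k) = k*(k - 2)*(k + 3)*(k + 4)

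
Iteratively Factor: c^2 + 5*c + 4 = (c + 1)*(c + 4)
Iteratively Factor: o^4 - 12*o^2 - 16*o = (o + 2)*(o^3 - 2*o^2 - 8*o) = (o - 4)*(o + 2)*(o^2 + 2*o) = o*(o - 4)*(o + 2)*(o + 2)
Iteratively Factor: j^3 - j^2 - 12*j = (j)*(j^2 - j - 12) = j*(j + 3)*(j - 4)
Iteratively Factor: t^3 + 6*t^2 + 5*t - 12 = (t - 1)*(t^2 + 7*t + 12) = (t - 1)*(t + 3)*(t + 4)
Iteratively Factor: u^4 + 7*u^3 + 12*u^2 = (u + 3)*(u^3 + 4*u^2) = u*(u + 3)*(u^2 + 4*u) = u*(u + 3)*(u + 4)*(u)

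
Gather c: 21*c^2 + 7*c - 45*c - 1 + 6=21*c^2 - 38*c + 5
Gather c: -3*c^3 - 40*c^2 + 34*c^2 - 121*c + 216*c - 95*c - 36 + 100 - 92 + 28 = -3*c^3 - 6*c^2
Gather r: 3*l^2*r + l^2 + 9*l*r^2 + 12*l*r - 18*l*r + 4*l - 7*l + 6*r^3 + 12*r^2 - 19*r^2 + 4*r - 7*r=l^2 - 3*l + 6*r^3 + r^2*(9*l - 7) + r*(3*l^2 - 6*l - 3)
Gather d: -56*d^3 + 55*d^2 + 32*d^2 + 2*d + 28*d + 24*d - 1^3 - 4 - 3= -56*d^3 + 87*d^2 + 54*d - 8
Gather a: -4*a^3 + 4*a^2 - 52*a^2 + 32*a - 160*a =-4*a^3 - 48*a^2 - 128*a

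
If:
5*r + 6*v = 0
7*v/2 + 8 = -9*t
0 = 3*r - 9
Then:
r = 3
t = 1/12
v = -5/2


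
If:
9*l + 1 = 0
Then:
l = -1/9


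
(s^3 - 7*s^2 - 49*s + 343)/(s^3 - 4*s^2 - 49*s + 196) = (s - 7)/(s - 4)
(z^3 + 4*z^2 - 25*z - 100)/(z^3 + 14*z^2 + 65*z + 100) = (z - 5)/(z + 5)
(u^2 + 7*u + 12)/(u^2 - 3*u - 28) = (u + 3)/(u - 7)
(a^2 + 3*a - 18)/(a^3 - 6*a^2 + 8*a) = (a^2 + 3*a - 18)/(a*(a^2 - 6*a + 8))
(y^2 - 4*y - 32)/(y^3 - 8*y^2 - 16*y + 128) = 1/(y - 4)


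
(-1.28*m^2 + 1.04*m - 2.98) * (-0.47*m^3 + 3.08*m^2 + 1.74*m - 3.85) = 0.6016*m^5 - 4.4312*m^4 + 2.3766*m^3 - 2.4408*m^2 - 9.1892*m + 11.473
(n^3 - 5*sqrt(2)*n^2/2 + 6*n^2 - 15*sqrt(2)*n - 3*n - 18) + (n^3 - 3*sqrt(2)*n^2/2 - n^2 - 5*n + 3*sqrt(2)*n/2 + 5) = 2*n^3 - 4*sqrt(2)*n^2 + 5*n^2 - 27*sqrt(2)*n/2 - 8*n - 13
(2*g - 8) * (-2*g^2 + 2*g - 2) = -4*g^3 + 20*g^2 - 20*g + 16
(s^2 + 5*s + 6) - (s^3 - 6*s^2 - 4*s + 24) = -s^3 + 7*s^2 + 9*s - 18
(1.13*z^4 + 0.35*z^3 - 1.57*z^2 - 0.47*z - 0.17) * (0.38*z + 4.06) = 0.4294*z^5 + 4.7208*z^4 + 0.8244*z^3 - 6.5528*z^2 - 1.9728*z - 0.6902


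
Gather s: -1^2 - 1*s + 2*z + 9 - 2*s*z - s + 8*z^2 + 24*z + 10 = s*(-2*z - 2) + 8*z^2 + 26*z + 18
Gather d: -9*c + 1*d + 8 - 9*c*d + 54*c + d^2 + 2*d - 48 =45*c + d^2 + d*(3 - 9*c) - 40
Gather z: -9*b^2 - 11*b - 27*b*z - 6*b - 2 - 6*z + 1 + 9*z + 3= -9*b^2 - 17*b + z*(3 - 27*b) + 2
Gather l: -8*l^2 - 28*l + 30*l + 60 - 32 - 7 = -8*l^2 + 2*l + 21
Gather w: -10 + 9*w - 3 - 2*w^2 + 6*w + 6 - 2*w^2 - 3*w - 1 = -4*w^2 + 12*w - 8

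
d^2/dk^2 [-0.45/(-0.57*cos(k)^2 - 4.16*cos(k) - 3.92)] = (-0.58482*(1 - cos(k)^2)^2 - 3.20112*cos(k)^3 - 4.05801*cos(k)^2 + 13.74048*cos(k) + 14.1489)/(0.57*cos(k)^2 + 4.16*cos(k) + 3.92)^3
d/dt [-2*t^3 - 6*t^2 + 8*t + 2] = -6*t^2 - 12*t + 8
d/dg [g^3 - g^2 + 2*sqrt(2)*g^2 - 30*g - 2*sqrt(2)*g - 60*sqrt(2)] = 3*g^2 - 2*g + 4*sqrt(2)*g - 30 - 2*sqrt(2)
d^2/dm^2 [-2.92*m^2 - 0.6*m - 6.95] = -5.84000000000000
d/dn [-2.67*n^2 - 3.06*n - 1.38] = -5.34*n - 3.06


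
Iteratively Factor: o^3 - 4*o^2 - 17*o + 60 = (o - 5)*(o^2 + o - 12) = (o - 5)*(o + 4)*(o - 3)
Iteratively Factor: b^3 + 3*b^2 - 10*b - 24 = (b + 2)*(b^2 + b - 12) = (b + 2)*(b + 4)*(b - 3)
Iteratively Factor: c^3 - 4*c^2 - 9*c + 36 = (c + 3)*(c^2 - 7*c + 12) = (c - 3)*(c + 3)*(c - 4)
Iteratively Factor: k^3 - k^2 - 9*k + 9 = (k - 3)*(k^2 + 2*k - 3) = (k - 3)*(k - 1)*(k + 3)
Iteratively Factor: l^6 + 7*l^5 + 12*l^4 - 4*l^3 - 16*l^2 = (l - 1)*(l^5 + 8*l^4 + 20*l^3 + 16*l^2) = (l - 1)*(l + 2)*(l^4 + 6*l^3 + 8*l^2) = l*(l - 1)*(l + 2)*(l^3 + 6*l^2 + 8*l) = l*(l - 1)*(l + 2)*(l + 4)*(l^2 + 2*l) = l*(l - 1)*(l + 2)^2*(l + 4)*(l)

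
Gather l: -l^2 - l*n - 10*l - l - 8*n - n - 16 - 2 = -l^2 + l*(-n - 11) - 9*n - 18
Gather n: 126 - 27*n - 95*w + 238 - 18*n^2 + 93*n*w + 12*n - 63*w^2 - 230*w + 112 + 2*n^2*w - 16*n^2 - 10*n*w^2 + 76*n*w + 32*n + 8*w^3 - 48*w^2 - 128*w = n^2*(2*w - 34) + n*(-10*w^2 + 169*w + 17) + 8*w^3 - 111*w^2 - 453*w + 476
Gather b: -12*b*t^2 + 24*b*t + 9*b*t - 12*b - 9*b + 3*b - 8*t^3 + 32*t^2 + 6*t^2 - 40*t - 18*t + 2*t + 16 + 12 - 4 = b*(-12*t^2 + 33*t - 18) - 8*t^3 + 38*t^2 - 56*t + 24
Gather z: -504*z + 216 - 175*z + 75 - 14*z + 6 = 297 - 693*z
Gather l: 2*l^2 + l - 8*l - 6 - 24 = 2*l^2 - 7*l - 30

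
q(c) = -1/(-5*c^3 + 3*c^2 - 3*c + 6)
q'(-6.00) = 0.00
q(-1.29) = -0.04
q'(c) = -(15*c^2 - 6*c + 3)/(-5*c^3 + 3*c^2 - 3*c + 6)^2 = 3*(-5*c^2 + 2*c - 1)/(5*c^3 - 3*c^2 + 3*c - 6)^2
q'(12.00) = 0.00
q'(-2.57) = -0.01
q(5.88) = 0.00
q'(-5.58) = -0.00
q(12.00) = 0.00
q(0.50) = -0.22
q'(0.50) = -0.18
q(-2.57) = -0.01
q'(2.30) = -0.03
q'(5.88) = -0.00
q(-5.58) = -0.00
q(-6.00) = 0.00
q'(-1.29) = -0.05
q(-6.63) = -0.00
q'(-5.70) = -0.00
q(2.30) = 0.02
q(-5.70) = -0.00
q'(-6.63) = -0.00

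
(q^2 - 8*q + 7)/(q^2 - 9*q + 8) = (q - 7)/(q - 8)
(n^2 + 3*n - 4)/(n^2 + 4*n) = (n - 1)/n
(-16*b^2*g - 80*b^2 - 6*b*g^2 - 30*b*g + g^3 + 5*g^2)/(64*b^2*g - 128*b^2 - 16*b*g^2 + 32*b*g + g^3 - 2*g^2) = (-2*b*g - 10*b - g^2 - 5*g)/(8*b*g - 16*b - g^2 + 2*g)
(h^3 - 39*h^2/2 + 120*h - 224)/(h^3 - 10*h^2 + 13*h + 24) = (h^2 - 23*h/2 + 28)/(h^2 - 2*h - 3)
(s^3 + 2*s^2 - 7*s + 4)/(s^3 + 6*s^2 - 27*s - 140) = (s^2 - 2*s + 1)/(s^2 + 2*s - 35)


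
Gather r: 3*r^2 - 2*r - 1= 3*r^2 - 2*r - 1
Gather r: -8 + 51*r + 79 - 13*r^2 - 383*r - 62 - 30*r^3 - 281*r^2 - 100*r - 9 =-30*r^3 - 294*r^2 - 432*r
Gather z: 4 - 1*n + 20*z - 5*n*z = -n + z*(20 - 5*n) + 4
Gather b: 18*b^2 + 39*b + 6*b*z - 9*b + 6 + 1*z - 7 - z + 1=18*b^2 + b*(6*z + 30)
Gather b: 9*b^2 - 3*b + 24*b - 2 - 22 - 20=9*b^2 + 21*b - 44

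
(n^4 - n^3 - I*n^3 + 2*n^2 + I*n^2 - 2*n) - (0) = n^4 - n^3 - I*n^3 + 2*n^2 + I*n^2 - 2*n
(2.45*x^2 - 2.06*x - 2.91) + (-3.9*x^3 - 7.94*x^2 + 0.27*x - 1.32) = -3.9*x^3 - 5.49*x^2 - 1.79*x - 4.23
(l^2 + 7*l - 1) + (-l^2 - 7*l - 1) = -2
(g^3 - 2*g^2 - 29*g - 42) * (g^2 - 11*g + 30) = g^5 - 13*g^4 + 23*g^3 + 217*g^2 - 408*g - 1260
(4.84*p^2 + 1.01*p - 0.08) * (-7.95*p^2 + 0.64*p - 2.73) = -38.478*p^4 - 4.9319*p^3 - 11.9308*p^2 - 2.8085*p + 0.2184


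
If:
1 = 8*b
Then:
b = 1/8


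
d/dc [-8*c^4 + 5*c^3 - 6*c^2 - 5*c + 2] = -32*c^3 + 15*c^2 - 12*c - 5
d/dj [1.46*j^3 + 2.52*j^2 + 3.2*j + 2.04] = 4.38*j^2 + 5.04*j + 3.2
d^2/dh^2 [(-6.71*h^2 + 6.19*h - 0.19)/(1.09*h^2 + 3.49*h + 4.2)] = (1.4210854715202e-14*h^4 + 65.7597000000001*h^3 + 182.955846*h^2 - 174.363594*h - 421.083638)/(1.295029*h^6 + 12.439407*h^5 + 54.798987*h^4 + 138.371869*h^3 + 211.15206*h^2 + 184.6908*h + 74.088)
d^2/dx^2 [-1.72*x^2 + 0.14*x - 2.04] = -3.44000000000000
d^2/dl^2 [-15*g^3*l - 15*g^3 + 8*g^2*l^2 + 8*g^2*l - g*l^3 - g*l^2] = 2*g*(8*g - 3*l - 1)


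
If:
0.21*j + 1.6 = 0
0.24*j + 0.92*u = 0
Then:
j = -7.62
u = 1.99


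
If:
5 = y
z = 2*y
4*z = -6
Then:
No Solution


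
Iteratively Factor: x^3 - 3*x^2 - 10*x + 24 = (x - 4)*(x^2 + x - 6) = (x - 4)*(x + 3)*(x - 2)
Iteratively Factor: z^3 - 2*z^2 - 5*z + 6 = (z + 2)*(z^2 - 4*z + 3) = (z - 3)*(z + 2)*(z - 1)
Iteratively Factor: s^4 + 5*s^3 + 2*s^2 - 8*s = (s + 2)*(s^3 + 3*s^2 - 4*s) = s*(s + 2)*(s^2 + 3*s - 4) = s*(s - 1)*(s + 2)*(s + 4)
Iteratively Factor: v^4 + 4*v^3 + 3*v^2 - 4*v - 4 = (v + 2)*(v^3 + 2*v^2 - v - 2) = (v + 2)^2*(v^2 - 1) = (v - 1)*(v + 2)^2*(v + 1)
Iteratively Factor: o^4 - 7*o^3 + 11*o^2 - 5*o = (o - 1)*(o^3 - 6*o^2 + 5*o) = (o - 5)*(o - 1)*(o^2 - o) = o*(o - 5)*(o - 1)*(o - 1)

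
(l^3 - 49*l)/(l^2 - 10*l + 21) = l*(l + 7)/(l - 3)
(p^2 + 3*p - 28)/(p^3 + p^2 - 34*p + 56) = 1/(p - 2)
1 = 1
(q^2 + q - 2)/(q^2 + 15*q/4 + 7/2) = 4*(q - 1)/(4*q + 7)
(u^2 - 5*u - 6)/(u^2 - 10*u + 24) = (u + 1)/(u - 4)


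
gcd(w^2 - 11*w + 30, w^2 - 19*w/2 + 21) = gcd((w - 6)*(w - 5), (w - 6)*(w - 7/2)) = w - 6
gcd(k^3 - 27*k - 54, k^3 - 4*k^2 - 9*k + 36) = k + 3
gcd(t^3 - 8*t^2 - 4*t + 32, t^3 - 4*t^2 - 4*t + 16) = t^2 - 4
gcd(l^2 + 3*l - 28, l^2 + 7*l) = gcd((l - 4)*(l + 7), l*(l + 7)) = l + 7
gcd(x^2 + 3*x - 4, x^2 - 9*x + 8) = x - 1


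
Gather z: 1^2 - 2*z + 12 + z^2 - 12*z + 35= z^2 - 14*z + 48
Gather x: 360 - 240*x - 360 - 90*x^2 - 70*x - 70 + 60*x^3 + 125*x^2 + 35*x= 60*x^3 + 35*x^2 - 275*x - 70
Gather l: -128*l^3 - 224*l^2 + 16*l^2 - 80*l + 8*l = -128*l^3 - 208*l^2 - 72*l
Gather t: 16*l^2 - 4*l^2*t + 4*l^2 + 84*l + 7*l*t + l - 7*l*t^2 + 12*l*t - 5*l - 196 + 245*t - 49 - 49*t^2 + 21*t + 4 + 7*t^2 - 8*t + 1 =20*l^2 + 80*l + t^2*(-7*l - 42) + t*(-4*l^2 + 19*l + 258) - 240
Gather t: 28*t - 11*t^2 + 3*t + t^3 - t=t^3 - 11*t^2 + 30*t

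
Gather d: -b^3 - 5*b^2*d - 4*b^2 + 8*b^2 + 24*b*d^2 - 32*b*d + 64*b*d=-b^3 + 4*b^2 + 24*b*d^2 + d*(-5*b^2 + 32*b)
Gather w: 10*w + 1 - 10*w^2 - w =-10*w^2 + 9*w + 1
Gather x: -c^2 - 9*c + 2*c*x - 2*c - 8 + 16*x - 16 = -c^2 - 11*c + x*(2*c + 16) - 24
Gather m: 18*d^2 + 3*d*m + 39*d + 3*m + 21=18*d^2 + 39*d + m*(3*d + 3) + 21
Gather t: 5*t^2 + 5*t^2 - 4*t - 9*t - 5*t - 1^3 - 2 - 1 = 10*t^2 - 18*t - 4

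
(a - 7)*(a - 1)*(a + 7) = a^3 - a^2 - 49*a + 49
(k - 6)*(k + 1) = k^2 - 5*k - 6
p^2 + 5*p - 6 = (p - 1)*(p + 6)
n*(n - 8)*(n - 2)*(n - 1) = n^4 - 11*n^3 + 26*n^2 - 16*n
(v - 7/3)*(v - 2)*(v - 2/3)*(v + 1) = v^4 - 4*v^3 + 23*v^2/9 + 40*v/9 - 28/9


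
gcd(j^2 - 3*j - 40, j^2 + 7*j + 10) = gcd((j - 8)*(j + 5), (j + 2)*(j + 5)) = j + 5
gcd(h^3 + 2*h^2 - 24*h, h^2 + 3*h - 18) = h + 6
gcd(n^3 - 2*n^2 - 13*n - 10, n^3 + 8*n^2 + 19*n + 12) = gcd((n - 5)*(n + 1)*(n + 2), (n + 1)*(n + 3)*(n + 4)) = n + 1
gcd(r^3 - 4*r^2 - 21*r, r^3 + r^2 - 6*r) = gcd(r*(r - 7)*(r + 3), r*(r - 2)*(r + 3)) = r^2 + 3*r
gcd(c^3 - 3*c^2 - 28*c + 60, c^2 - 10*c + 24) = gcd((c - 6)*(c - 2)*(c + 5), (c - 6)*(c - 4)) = c - 6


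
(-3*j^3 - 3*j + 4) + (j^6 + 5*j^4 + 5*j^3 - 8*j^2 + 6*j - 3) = j^6 + 5*j^4 + 2*j^3 - 8*j^2 + 3*j + 1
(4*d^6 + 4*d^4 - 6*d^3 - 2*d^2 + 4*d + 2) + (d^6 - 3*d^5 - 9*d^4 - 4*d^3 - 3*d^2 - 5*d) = 5*d^6 - 3*d^5 - 5*d^4 - 10*d^3 - 5*d^2 - d + 2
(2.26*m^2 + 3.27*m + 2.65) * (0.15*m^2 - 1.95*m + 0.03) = 0.339*m^4 - 3.9165*m^3 - 5.9112*m^2 - 5.0694*m + 0.0795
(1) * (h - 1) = h - 1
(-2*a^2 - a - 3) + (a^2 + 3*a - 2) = -a^2 + 2*a - 5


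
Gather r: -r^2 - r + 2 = -r^2 - r + 2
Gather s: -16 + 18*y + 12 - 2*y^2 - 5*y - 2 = -2*y^2 + 13*y - 6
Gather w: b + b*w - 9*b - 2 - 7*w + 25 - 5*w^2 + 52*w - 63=-8*b - 5*w^2 + w*(b + 45) - 40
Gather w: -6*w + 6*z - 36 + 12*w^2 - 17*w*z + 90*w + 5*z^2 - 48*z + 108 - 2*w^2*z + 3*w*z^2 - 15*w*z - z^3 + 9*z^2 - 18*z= w^2*(12 - 2*z) + w*(3*z^2 - 32*z + 84) - z^3 + 14*z^2 - 60*z + 72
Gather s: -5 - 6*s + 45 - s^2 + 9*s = -s^2 + 3*s + 40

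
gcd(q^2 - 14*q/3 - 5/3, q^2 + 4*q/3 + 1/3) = q + 1/3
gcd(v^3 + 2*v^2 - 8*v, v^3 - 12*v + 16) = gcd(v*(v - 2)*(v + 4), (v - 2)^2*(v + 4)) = v^2 + 2*v - 8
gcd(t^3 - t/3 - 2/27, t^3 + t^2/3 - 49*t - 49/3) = t + 1/3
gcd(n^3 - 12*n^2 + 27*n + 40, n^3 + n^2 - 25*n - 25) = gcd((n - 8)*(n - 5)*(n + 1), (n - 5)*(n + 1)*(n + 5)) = n^2 - 4*n - 5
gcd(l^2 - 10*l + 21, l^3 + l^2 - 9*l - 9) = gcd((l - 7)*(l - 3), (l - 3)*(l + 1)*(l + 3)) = l - 3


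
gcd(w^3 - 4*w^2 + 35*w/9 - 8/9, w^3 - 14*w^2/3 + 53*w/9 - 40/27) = w^2 - 3*w + 8/9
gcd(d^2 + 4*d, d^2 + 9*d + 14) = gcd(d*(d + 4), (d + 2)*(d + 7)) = 1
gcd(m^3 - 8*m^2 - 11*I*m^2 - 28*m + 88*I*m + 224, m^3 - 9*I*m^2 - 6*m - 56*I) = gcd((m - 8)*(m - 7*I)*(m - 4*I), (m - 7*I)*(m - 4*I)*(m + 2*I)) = m^2 - 11*I*m - 28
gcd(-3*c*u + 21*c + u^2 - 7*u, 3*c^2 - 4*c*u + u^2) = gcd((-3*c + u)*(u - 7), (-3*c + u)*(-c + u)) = -3*c + u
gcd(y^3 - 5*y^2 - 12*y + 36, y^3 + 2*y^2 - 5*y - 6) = y^2 + y - 6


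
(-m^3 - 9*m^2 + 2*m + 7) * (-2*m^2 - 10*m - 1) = 2*m^5 + 28*m^4 + 87*m^3 - 25*m^2 - 72*m - 7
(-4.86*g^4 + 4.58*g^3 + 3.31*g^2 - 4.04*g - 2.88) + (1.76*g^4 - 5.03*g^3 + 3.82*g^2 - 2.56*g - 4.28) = -3.1*g^4 - 0.45*g^3 + 7.13*g^2 - 6.6*g - 7.16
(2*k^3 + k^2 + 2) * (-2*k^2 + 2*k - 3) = -4*k^5 + 2*k^4 - 4*k^3 - 7*k^2 + 4*k - 6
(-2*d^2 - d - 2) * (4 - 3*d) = 6*d^3 - 5*d^2 + 2*d - 8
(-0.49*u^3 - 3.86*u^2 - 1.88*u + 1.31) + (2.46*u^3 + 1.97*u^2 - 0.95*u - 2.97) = 1.97*u^3 - 1.89*u^2 - 2.83*u - 1.66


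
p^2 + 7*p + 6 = (p + 1)*(p + 6)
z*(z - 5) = z^2 - 5*z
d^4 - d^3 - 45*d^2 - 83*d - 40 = (d - 8)*(d + 1)^2*(d + 5)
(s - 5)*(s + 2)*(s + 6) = s^3 + 3*s^2 - 28*s - 60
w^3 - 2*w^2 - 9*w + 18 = (w - 3)*(w - 2)*(w + 3)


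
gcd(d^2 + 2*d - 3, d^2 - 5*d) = 1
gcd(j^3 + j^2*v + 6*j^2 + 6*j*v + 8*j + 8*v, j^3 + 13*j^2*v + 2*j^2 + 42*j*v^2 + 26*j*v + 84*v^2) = j + 2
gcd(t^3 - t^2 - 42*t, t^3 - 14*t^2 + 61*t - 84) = t - 7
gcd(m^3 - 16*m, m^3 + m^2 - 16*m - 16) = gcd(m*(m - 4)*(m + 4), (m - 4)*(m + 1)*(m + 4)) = m^2 - 16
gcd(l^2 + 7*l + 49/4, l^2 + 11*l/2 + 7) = l + 7/2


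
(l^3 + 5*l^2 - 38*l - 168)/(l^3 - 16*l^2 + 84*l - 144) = (l^2 + 11*l + 28)/(l^2 - 10*l + 24)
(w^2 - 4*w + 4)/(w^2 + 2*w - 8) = (w - 2)/(w + 4)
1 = 1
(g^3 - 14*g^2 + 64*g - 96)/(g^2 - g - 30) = (g^2 - 8*g + 16)/(g + 5)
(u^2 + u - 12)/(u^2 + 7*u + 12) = (u - 3)/(u + 3)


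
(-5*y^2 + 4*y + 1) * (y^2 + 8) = -5*y^4 + 4*y^3 - 39*y^2 + 32*y + 8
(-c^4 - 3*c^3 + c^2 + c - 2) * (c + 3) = -c^5 - 6*c^4 - 8*c^3 + 4*c^2 + c - 6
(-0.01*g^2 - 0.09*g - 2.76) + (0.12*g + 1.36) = -0.01*g^2 + 0.03*g - 1.4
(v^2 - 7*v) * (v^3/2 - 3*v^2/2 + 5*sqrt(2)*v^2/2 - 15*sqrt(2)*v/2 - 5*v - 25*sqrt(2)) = v^5/2 - 5*v^4 + 5*sqrt(2)*v^4/2 - 25*sqrt(2)*v^3 + 11*v^3/2 + 35*v^2 + 55*sqrt(2)*v^2/2 + 175*sqrt(2)*v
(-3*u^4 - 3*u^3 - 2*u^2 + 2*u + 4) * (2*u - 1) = -6*u^5 - 3*u^4 - u^3 + 6*u^2 + 6*u - 4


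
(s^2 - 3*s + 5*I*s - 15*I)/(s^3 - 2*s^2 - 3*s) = (s + 5*I)/(s*(s + 1))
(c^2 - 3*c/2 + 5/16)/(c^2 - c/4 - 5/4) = (c - 1/4)/(c + 1)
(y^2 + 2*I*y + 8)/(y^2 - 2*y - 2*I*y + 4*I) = (y + 4*I)/(y - 2)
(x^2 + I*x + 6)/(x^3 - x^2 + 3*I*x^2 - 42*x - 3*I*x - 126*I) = (x - 2*I)/(x^2 - x - 42)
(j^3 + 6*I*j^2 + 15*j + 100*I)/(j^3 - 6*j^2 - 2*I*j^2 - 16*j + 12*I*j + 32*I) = (j^3 + 6*I*j^2 + 15*j + 100*I)/(j^3 + j^2*(-6 - 2*I) + j*(-16 + 12*I) + 32*I)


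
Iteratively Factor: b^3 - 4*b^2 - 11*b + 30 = (b - 5)*(b^2 + b - 6) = (b - 5)*(b - 2)*(b + 3)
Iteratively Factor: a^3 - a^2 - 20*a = (a)*(a^2 - a - 20) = a*(a - 5)*(a + 4)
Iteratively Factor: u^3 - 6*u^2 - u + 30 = (u - 3)*(u^2 - 3*u - 10) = (u - 5)*(u - 3)*(u + 2)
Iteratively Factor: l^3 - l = (l + 1)*(l^2 - l) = l*(l + 1)*(l - 1)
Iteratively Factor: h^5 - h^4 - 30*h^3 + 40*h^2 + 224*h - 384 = (h - 4)*(h^4 + 3*h^3 - 18*h^2 - 32*h + 96) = (h - 4)*(h + 4)*(h^3 - h^2 - 14*h + 24) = (h - 4)*(h + 4)^2*(h^2 - 5*h + 6) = (h - 4)*(h - 2)*(h + 4)^2*(h - 3)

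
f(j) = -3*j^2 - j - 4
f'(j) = -6*j - 1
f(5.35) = -95.22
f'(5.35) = -33.10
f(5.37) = -95.88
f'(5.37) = -33.22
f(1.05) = -8.36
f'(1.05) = -7.30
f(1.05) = -8.36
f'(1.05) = -7.30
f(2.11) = -19.47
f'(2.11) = -13.66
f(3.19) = -37.72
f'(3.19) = -20.14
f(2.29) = -22.02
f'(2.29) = -14.74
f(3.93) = -54.26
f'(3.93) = -24.58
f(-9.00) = -238.00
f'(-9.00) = 53.00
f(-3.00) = -28.00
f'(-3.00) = 17.00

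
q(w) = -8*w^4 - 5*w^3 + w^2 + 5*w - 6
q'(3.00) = -988.00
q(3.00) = -765.00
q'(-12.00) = 53117.00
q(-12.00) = -157170.00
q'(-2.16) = 253.18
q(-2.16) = -135.89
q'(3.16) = -1148.21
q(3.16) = -935.68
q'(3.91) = -2129.35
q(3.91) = -2139.85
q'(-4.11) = 1965.05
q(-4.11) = -1945.27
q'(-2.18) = 260.88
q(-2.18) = -141.03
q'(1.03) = -43.82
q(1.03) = -14.26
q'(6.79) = -10690.48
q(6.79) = -18495.88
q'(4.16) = -2549.99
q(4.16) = -2723.72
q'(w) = -32*w^3 - 15*w^2 + 2*w + 5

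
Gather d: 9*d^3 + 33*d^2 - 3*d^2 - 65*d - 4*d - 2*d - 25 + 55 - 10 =9*d^3 + 30*d^2 - 71*d + 20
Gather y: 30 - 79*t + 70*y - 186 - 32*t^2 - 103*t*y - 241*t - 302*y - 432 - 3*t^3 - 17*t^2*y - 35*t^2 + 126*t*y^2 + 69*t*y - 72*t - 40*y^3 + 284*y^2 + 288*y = -3*t^3 - 67*t^2 - 392*t - 40*y^3 + y^2*(126*t + 284) + y*(-17*t^2 - 34*t + 56) - 588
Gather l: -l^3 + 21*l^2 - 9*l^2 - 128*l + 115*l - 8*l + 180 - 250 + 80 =-l^3 + 12*l^2 - 21*l + 10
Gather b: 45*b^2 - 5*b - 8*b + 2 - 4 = 45*b^2 - 13*b - 2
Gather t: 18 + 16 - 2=32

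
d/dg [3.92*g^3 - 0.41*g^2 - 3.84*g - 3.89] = 11.76*g^2 - 0.82*g - 3.84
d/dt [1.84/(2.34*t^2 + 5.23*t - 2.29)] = (-8.6112*t - 9.6232)/(2.34*t^2 + 5.23*t - 2.29)^2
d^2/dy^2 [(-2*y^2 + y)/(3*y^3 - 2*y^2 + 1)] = 2*(-18*y^6 + 27*y^5 - 18*y^4 + 46*y^3 - 30*y^2 + 6*y - 2)/(27*y^9 - 54*y^8 + 36*y^7 + 19*y^6 - 36*y^5 + 12*y^4 + 9*y^3 - 6*y^2 + 1)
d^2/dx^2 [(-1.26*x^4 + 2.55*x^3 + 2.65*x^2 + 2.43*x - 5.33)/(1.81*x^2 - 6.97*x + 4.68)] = (-8.25577199999999*x^6 + 95.374692*x^5 - 431.310852*x^4 + 944.957702*x^3 - 1069.699566*x^2 + 615.052542*x - 152.95969)/(5.929741*x^6 - 68.503251*x^5 + 309.790731*x^4 - 692.857729*x^3 + 801.005868*x^2 - 457.979184*x + 102.503232)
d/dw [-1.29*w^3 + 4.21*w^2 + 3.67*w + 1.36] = -3.87*w^2 + 8.42*w + 3.67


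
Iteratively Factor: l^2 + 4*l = (l + 4)*(l)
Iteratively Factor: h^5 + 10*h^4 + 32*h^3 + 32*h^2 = (h + 2)*(h^4 + 8*h^3 + 16*h^2) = (h + 2)*(h + 4)*(h^3 + 4*h^2) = h*(h + 2)*(h + 4)*(h^2 + 4*h) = h*(h + 2)*(h + 4)^2*(h)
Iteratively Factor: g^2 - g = (g - 1)*(g)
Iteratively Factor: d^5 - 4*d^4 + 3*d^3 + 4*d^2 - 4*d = (d + 1)*(d^4 - 5*d^3 + 8*d^2 - 4*d) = (d - 2)*(d + 1)*(d^3 - 3*d^2 + 2*d) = (d - 2)*(d - 1)*(d + 1)*(d^2 - 2*d) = d*(d - 2)*(d - 1)*(d + 1)*(d - 2)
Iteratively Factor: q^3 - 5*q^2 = (q)*(q^2 - 5*q) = q*(q - 5)*(q)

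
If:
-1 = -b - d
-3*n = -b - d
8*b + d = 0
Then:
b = -1/7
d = 8/7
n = 1/3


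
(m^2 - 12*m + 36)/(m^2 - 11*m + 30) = (m - 6)/(m - 5)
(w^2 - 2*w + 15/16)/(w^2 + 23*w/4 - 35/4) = (w - 3/4)/(w + 7)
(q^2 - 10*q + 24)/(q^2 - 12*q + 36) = (q - 4)/(q - 6)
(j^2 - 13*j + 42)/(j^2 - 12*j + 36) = (j - 7)/(j - 6)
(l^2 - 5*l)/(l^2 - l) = (l - 5)/(l - 1)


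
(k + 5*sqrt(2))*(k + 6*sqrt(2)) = k^2 + 11*sqrt(2)*k + 60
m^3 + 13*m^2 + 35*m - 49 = (m - 1)*(m + 7)^2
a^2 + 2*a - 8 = (a - 2)*(a + 4)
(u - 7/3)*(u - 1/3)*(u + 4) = u^3 + 4*u^2/3 - 89*u/9 + 28/9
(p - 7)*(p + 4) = p^2 - 3*p - 28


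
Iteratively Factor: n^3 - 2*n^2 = (n - 2)*(n^2) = n*(n - 2)*(n)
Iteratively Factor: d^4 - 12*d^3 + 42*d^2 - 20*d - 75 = (d - 3)*(d^3 - 9*d^2 + 15*d + 25) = (d - 5)*(d - 3)*(d^2 - 4*d - 5) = (d - 5)*(d - 3)*(d + 1)*(d - 5)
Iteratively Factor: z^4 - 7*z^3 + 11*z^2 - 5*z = (z - 1)*(z^3 - 6*z^2 + 5*z) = z*(z - 1)*(z^2 - 6*z + 5) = z*(z - 1)^2*(z - 5)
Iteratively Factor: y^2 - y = (y - 1)*(y)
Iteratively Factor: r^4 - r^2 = (r)*(r^3 - r) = r*(r - 1)*(r^2 + r) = r^2*(r - 1)*(r + 1)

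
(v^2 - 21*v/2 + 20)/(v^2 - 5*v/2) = (v - 8)/v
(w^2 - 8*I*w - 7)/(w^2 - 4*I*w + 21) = (w - I)/(w + 3*I)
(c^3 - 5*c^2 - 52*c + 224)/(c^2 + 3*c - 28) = c - 8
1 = 1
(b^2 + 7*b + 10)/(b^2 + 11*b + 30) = (b + 2)/(b + 6)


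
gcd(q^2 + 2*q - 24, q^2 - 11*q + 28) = q - 4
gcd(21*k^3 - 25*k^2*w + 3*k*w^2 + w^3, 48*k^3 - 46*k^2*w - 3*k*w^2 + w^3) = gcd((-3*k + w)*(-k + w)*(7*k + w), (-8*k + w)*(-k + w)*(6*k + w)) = -k + w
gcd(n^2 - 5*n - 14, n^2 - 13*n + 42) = n - 7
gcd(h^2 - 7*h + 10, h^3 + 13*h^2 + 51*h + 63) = 1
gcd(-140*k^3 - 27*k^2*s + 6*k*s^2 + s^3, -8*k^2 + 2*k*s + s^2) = 4*k + s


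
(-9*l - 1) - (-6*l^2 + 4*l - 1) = 6*l^2 - 13*l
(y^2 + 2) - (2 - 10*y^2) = 11*y^2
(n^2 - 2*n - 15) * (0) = 0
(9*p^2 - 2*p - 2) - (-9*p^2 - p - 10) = 18*p^2 - p + 8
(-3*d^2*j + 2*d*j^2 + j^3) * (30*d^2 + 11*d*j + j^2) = -90*d^4*j + 27*d^3*j^2 + 49*d^2*j^3 + 13*d*j^4 + j^5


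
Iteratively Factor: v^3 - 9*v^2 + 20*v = (v - 4)*(v^2 - 5*v) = (v - 5)*(v - 4)*(v)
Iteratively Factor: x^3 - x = (x)*(x^2 - 1) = x*(x - 1)*(x + 1)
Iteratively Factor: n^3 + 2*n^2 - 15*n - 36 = (n - 4)*(n^2 + 6*n + 9) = (n - 4)*(n + 3)*(n + 3)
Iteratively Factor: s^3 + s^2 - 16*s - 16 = (s - 4)*(s^2 + 5*s + 4) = (s - 4)*(s + 1)*(s + 4)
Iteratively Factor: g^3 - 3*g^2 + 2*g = (g)*(g^2 - 3*g + 2) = g*(g - 1)*(g - 2)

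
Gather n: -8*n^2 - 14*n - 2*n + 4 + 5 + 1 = -8*n^2 - 16*n + 10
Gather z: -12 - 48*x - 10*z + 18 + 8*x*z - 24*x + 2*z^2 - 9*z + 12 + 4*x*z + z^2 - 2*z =-72*x + 3*z^2 + z*(12*x - 21) + 18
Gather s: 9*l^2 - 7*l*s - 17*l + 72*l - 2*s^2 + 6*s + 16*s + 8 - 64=9*l^2 + 55*l - 2*s^2 + s*(22 - 7*l) - 56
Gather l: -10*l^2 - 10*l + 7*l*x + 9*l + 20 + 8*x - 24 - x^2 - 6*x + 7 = -10*l^2 + l*(7*x - 1) - x^2 + 2*x + 3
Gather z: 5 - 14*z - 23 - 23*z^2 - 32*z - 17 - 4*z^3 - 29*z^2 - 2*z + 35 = -4*z^3 - 52*z^2 - 48*z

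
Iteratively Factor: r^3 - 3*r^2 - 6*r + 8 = (r + 2)*(r^2 - 5*r + 4) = (r - 1)*(r + 2)*(r - 4)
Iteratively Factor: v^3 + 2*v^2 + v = (v)*(v^2 + 2*v + 1) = v*(v + 1)*(v + 1)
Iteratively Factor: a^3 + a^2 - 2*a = (a - 1)*(a^2 + 2*a) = (a - 1)*(a + 2)*(a)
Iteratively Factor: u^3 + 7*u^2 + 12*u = (u)*(u^2 + 7*u + 12) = u*(u + 4)*(u + 3)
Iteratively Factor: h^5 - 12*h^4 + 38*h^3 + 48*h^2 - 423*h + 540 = (h - 4)*(h^4 - 8*h^3 + 6*h^2 + 72*h - 135) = (h - 5)*(h - 4)*(h^3 - 3*h^2 - 9*h + 27) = (h - 5)*(h - 4)*(h + 3)*(h^2 - 6*h + 9) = (h - 5)*(h - 4)*(h - 3)*(h + 3)*(h - 3)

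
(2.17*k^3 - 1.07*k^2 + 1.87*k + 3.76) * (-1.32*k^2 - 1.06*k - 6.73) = -2.8644*k^5 - 0.8878*k^4 - 15.9383*k^3 + 0.255700000000002*k^2 - 16.5707*k - 25.3048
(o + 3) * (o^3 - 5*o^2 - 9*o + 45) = o^4 - 2*o^3 - 24*o^2 + 18*o + 135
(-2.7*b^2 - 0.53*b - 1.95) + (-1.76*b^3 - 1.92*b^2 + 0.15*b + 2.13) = -1.76*b^3 - 4.62*b^2 - 0.38*b + 0.18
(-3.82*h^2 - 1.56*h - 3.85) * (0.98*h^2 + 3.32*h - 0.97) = -3.7436*h^4 - 14.2112*h^3 - 5.2468*h^2 - 11.2688*h + 3.7345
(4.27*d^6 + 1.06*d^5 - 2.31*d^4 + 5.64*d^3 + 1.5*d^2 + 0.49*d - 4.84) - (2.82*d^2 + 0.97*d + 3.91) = 4.27*d^6 + 1.06*d^5 - 2.31*d^4 + 5.64*d^3 - 1.32*d^2 - 0.48*d - 8.75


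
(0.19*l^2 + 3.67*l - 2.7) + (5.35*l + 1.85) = 0.19*l^2 + 9.02*l - 0.85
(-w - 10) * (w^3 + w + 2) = -w^4 - 10*w^3 - w^2 - 12*w - 20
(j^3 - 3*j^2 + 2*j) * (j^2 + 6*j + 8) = j^5 + 3*j^4 - 8*j^3 - 12*j^2 + 16*j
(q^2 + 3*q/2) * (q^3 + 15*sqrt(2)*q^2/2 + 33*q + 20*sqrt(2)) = q^5 + 3*q^4/2 + 15*sqrt(2)*q^4/2 + 45*sqrt(2)*q^3/4 + 33*q^3 + 20*sqrt(2)*q^2 + 99*q^2/2 + 30*sqrt(2)*q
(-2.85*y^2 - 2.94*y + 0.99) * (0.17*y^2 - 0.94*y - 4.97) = -0.4845*y^4 + 2.1792*y^3 + 17.0964*y^2 + 13.6812*y - 4.9203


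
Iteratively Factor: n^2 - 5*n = (n - 5)*(n)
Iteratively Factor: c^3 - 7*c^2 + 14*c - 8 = (c - 2)*(c^2 - 5*c + 4) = (c - 4)*(c - 2)*(c - 1)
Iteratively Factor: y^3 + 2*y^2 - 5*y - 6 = (y + 3)*(y^2 - y - 2) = (y + 1)*(y + 3)*(y - 2)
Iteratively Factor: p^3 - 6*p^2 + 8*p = (p - 2)*(p^2 - 4*p) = p*(p - 2)*(p - 4)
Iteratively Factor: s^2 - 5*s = (s)*(s - 5)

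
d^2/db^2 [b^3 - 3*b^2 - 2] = 6*b - 6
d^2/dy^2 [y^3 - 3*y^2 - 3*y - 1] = 6*y - 6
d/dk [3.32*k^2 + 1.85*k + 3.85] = 6.64*k + 1.85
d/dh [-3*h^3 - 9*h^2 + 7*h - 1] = -9*h^2 - 18*h + 7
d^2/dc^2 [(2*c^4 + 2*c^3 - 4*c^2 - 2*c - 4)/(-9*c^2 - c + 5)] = 12*(-27*c^6 - 9*c^5 + 44*c^4 + 19*c^3 + 207*c^2 + 38*c + 49)/(729*c^6 + 243*c^5 - 1188*c^4 - 269*c^3 + 660*c^2 + 75*c - 125)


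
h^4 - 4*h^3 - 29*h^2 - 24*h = h*(h - 8)*(h + 1)*(h + 3)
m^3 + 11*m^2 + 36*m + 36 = (m + 2)*(m + 3)*(m + 6)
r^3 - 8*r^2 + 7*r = r*(r - 7)*(r - 1)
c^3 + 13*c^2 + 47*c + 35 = (c + 1)*(c + 5)*(c + 7)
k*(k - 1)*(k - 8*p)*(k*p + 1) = k^4*p - 8*k^3*p^2 - k^3*p + k^3 + 8*k^2*p^2 - 8*k^2*p - k^2 + 8*k*p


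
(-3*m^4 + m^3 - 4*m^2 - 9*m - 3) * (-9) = 27*m^4 - 9*m^3 + 36*m^2 + 81*m + 27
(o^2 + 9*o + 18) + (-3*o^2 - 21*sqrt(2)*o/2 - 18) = -2*o^2 - 21*sqrt(2)*o/2 + 9*o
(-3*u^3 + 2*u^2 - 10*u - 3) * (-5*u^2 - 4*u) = 15*u^5 + 2*u^4 + 42*u^3 + 55*u^2 + 12*u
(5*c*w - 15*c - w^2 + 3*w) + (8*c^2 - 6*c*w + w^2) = 8*c^2 - c*w - 15*c + 3*w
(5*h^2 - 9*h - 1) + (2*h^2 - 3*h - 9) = 7*h^2 - 12*h - 10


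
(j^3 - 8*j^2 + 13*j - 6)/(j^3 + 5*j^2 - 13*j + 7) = (j - 6)/(j + 7)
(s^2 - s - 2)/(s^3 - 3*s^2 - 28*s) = (-s^2 + s + 2)/(s*(-s^2 + 3*s + 28))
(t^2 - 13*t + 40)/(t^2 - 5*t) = (t - 8)/t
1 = 1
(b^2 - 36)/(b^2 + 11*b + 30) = (b - 6)/(b + 5)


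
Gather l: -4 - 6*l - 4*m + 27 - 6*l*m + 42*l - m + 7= l*(36 - 6*m) - 5*m + 30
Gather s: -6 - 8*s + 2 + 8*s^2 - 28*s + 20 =8*s^2 - 36*s + 16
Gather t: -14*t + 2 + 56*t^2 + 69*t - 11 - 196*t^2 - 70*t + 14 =-140*t^2 - 15*t + 5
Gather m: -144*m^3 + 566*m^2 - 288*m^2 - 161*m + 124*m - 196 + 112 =-144*m^3 + 278*m^2 - 37*m - 84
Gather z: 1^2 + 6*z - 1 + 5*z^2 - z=5*z^2 + 5*z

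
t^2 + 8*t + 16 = (t + 4)^2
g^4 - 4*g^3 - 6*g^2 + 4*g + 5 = (g - 5)*(g - 1)*(g + 1)^2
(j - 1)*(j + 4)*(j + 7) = j^3 + 10*j^2 + 17*j - 28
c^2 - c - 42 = (c - 7)*(c + 6)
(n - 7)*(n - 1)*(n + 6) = n^3 - 2*n^2 - 41*n + 42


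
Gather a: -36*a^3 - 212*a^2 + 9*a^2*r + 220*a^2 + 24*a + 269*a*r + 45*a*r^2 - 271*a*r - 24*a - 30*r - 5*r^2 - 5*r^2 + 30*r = -36*a^3 + a^2*(9*r + 8) + a*(45*r^2 - 2*r) - 10*r^2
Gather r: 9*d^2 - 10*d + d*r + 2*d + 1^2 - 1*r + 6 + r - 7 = 9*d^2 + d*r - 8*d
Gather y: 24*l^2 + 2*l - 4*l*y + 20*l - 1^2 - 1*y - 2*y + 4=24*l^2 + 22*l + y*(-4*l - 3) + 3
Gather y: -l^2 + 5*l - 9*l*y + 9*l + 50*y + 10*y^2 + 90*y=-l^2 + 14*l + 10*y^2 + y*(140 - 9*l)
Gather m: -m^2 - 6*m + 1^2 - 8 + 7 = -m^2 - 6*m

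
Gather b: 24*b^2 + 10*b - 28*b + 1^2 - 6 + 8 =24*b^2 - 18*b + 3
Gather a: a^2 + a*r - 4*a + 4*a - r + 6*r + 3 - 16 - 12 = a^2 + a*r + 5*r - 25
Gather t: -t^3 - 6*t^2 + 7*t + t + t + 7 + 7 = -t^3 - 6*t^2 + 9*t + 14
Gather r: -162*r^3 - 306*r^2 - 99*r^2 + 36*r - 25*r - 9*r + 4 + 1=-162*r^3 - 405*r^2 + 2*r + 5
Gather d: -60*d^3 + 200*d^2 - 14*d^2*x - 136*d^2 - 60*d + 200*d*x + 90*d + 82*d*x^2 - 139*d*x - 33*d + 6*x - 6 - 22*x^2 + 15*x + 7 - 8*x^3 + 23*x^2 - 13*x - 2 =-60*d^3 + d^2*(64 - 14*x) + d*(82*x^2 + 61*x - 3) - 8*x^3 + x^2 + 8*x - 1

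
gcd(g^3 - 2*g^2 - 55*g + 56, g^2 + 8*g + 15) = 1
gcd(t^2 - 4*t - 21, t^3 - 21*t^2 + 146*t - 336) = t - 7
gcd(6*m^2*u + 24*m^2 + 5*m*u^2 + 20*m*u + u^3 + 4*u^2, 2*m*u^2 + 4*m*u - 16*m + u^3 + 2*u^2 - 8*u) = 2*m*u + 8*m + u^2 + 4*u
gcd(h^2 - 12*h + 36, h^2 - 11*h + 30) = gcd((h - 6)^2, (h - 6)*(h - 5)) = h - 6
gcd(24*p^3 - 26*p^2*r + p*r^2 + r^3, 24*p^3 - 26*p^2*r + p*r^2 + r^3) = 24*p^3 - 26*p^2*r + p*r^2 + r^3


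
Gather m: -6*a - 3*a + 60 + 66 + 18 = 144 - 9*a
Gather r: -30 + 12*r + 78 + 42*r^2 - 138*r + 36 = 42*r^2 - 126*r + 84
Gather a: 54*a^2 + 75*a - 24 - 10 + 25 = 54*a^2 + 75*a - 9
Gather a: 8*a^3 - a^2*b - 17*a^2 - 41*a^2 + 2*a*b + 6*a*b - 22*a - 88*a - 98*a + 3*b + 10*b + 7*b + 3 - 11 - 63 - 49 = 8*a^3 + a^2*(-b - 58) + a*(8*b - 208) + 20*b - 120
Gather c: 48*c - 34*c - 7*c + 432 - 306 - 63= 7*c + 63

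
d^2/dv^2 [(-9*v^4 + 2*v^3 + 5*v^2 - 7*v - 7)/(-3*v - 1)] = 2*(243*v^4 + 198*v^3 + 36*v^2 - 6*v + 37)/(27*v^3 + 27*v^2 + 9*v + 1)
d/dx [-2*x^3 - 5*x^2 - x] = -6*x^2 - 10*x - 1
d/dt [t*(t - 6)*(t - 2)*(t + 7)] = 4*t^3 - 3*t^2 - 88*t + 84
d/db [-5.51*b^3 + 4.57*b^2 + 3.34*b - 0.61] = -16.53*b^2 + 9.14*b + 3.34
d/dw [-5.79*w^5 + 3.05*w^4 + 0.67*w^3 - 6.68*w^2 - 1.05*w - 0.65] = -28.95*w^4 + 12.2*w^3 + 2.01*w^2 - 13.36*w - 1.05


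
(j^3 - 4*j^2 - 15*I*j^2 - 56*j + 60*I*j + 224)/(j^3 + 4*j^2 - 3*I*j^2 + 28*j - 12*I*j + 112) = (j^2 + j*(-4 - 8*I) + 32*I)/(j^2 + j*(4 + 4*I) + 16*I)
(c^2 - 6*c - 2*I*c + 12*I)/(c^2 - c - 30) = (c - 2*I)/(c + 5)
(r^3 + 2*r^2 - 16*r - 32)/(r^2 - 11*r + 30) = (r^3 + 2*r^2 - 16*r - 32)/(r^2 - 11*r + 30)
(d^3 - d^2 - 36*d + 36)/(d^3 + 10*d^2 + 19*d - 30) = (d - 6)/(d + 5)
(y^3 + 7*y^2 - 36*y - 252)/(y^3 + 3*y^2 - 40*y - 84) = (y + 6)/(y + 2)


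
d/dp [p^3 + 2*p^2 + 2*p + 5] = 3*p^2 + 4*p + 2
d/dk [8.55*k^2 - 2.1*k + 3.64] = 17.1*k - 2.1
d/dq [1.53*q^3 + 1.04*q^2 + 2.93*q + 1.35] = 4.59*q^2 + 2.08*q + 2.93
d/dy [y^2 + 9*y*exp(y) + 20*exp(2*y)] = 9*y*exp(y) + 2*y + 40*exp(2*y) + 9*exp(y)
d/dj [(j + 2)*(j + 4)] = 2*j + 6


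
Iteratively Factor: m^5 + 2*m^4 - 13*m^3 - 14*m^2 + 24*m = (m - 3)*(m^4 + 5*m^3 + 2*m^2 - 8*m) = (m - 3)*(m - 1)*(m^3 + 6*m^2 + 8*m) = (m - 3)*(m - 1)*(m + 2)*(m^2 + 4*m) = m*(m - 3)*(m - 1)*(m + 2)*(m + 4)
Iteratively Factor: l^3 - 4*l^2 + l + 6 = (l + 1)*(l^2 - 5*l + 6) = (l - 2)*(l + 1)*(l - 3)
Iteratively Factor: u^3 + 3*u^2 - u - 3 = (u + 3)*(u^2 - 1) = (u + 1)*(u + 3)*(u - 1)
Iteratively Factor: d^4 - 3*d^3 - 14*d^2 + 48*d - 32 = (d - 4)*(d^3 + d^2 - 10*d + 8) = (d - 4)*(d - 2)*(d^2 + 3*d - 4) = (d - 4)*(d - 2)*(d - 1)*(d + 4)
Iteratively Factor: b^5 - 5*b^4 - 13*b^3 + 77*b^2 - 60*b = (b)*(b^4 - 5*b^3 - 13*b^2 + 77*b - 60) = b*(b + 4)*(b^3 - 9*b^2 + 23*b - 15) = b*(b - 5)*(b + 4)*(b^2 - 4*b + 3) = b*(b - 5)*(b - 1)*(b + 4)*(b - 3)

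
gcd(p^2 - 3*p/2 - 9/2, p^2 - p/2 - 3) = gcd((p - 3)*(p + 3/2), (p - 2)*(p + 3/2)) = p + 3/2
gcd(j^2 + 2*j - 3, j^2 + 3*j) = j + 3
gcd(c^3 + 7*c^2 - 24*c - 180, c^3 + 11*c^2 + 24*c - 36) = c^2 + 12*c + 36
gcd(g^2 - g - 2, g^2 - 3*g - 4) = g + 1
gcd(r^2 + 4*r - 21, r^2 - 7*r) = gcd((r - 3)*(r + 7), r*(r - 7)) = 1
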